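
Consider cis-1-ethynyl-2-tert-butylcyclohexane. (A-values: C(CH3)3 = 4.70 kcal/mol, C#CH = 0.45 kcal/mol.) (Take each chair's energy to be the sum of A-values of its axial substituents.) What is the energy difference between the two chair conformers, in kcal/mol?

C1 and C2 have opposite parity, so for the cis isomer the two substituents are one axial and one equatorial in each chair.
Chair I (tert-butyl axial, ethynyl equatorial): E = 4.70 kcal/mol.
Chair II (tert-butyl equatorial, ethynyl axial): E = 0.45 kcal/mol.
ΔE = 4.70 − 0.45 = 4.25 kcal/mol; chair II is more stable.

4.25 kcal/mol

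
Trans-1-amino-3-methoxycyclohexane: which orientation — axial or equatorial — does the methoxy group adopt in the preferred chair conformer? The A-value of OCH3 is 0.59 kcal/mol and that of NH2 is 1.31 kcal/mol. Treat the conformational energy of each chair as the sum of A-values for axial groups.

axial

C1 and C3 have the same parity, so for the trans isomer the two substituents are one axial and one equatorial in each chair.
Chair I (methoxy axial, amino equatorial): E = 0.59 kcal/mol.
Chair II (methoxy equatorial, amino axial): E = 1.31 kcal/mol.
Chair I is the more stable (lower-energy) conformer, and in that chair the methoxy group is axial.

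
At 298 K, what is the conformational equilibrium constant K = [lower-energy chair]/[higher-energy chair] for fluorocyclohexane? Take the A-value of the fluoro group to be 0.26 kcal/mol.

One chair has the fluoro group axial (E = 0.26 kcal/mol) and the other has it equatorial (E = 0).
ΔG = 0.26 kcal/mol between the two chairs.
K = exp(ΔG/RT) with R = 1.987×10⁻³ kcal mol⁻¹ K⁻¹ and T = 298 K gives K ≈ 1.55.

K ≈ 1.55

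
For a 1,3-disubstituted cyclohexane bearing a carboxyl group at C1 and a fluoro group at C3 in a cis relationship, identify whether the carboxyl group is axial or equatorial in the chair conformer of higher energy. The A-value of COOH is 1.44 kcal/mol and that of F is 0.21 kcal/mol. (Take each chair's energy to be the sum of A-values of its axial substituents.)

C1 and C3 have the same parity, so for the cis isomer the two substituents are e,e in one chair and a,a in the other.
Chair I (carboxyl axial, fluoro axial): E = 1.65 kcal/mol.
Chair II (carboxyl equatorial, fluoro equatorial): E = 0.00 kcal/mol.
Chair I is the less stable (higher-energy) conformer, and in that chair the carboxyl group is axial.

axial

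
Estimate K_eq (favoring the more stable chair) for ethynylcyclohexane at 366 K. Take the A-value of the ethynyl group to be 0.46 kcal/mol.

K ≈ 1.88

One chair has the ethynyl group axial (E = 0.46 kcal/mol) and the other has it equatorial (E = 0).
ΔG = 0.46 kcal/mol between the two chairs.
K = exp(ΔG/RT) with R = 1.987×10⁻³ kcal mol⁻¹ K⁻¹ and T = 366 K gives K ≈ 1.88.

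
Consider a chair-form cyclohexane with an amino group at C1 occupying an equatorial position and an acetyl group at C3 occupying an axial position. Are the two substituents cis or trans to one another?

C1 and C3 have the same parity, so their axial bonds point in the same direction.
With same-parity carbons, two substituents on the same face are both axial or both equatorial; opposite faces give one of each.
Here the groups are equatorial/axial → opposite face → trans.

trans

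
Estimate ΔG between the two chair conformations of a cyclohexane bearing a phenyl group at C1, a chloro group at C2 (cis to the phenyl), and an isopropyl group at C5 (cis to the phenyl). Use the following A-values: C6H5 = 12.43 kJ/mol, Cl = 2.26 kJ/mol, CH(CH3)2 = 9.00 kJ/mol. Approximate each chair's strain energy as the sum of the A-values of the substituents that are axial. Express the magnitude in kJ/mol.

19.17 kJ/mol

Chair I (phenyl axial, chloro equatorial, isopropyl axial): E = 21.43 kJ/mol.
Chair II (phenyl equatorial, chloro axial, isopropyl equatorial): E = 2.26 kJ/mol.
ΔE = 21.43 − 2.26 = 19.17 kJ/mol; chair II is more stable.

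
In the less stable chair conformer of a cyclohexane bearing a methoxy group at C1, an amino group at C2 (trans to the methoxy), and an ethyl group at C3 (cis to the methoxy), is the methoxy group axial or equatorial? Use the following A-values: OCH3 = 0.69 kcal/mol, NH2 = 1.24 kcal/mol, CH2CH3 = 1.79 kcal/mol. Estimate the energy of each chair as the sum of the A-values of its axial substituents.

Chair I (methoxy axial, amino axial, ethyl axial): E = 3.72 kcal/mol.
Chair II (methoxy equatorial, amino equatorial, ethyl equatorial): E = 0.00 kcal/mol.
Chair I is the less stable (higher-energy) conformer, and in that chair the methoxy group is axial.

axial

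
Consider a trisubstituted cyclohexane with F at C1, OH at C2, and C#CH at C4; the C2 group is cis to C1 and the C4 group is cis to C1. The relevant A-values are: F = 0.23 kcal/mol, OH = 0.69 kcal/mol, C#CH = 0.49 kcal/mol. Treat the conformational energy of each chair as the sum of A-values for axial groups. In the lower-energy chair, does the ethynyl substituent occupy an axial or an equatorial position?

Chair I (fluoro axial, hydroxyl equatorial, ethynyl equatorial): E = 0.23 kcal/mol.
Chair II (fluoro equatorial, hydroxyl axial, ethynyl axial): E = 1.18 kcal/mol.
Chair I is the more stable (lower-energy) conformer, and in that chair the ethynyl group is equatorial.

equatorial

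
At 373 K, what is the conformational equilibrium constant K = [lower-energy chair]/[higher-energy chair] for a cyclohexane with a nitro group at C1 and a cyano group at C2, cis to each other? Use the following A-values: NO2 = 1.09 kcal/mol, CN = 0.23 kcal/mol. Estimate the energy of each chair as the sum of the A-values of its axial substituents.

K ≈ 3.19

C1 and C2 have opposite parity, so for the cis isomer the two substituents are one axial and one equatorial in each chair.
Chair I (nitro axial, cyano equatorial): E = 1.09 kcal/mol; chair II (nitro equatorial, cyano axial): E = 0.23 kcal/mol.
ΔG = 0.86 kcal/mol between the two chairs.
K = exp(ΔG/RT) with R = 1.987×10⁻³ kcal mol⁻¹ K⁻¹ and T = 373 K gives K ≈ 3.19.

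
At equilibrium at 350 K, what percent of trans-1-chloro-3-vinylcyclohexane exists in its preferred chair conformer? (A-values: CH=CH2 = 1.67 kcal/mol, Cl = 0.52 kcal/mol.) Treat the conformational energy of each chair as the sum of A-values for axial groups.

C1 and C3 have the same parity, so for the trans isomer the two substituents are one axial and one equatorial in each chair.
Chair I (vinyl axial, chloro equatorial): E = 1.67 kcal/mol; chair II (vinyl equatorial, chloro axial): E = 0.52 kcal/mol.
ΔG = 1.15 kcal/mol between the two chairs.
K = exp(ΔG/RT) with R = 1.987×10⁻³ kcal mol⁻¹ K⁻¹ and T = 350 K gives K ≈ 5.23.
Fraction in the lower-energy chair = K/(K+1) = 83.9%.

83.9%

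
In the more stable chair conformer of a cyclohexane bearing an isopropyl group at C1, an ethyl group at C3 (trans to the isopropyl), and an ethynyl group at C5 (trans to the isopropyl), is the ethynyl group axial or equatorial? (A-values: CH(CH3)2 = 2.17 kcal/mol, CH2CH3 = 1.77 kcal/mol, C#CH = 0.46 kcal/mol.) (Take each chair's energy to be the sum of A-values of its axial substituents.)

Chair I (isopropyl axial, ethyl equatorial, ethynyl equatorial): E = 2.17 kcal/mol.
Chair II (isopropyl equatorial, ethyl axial, ethynyl axial): E = 2.23 kcal/mol.
Chair I is the more stable (lower-energy) conformer, and in that chair the ethynyl group is equatorial.

equatorial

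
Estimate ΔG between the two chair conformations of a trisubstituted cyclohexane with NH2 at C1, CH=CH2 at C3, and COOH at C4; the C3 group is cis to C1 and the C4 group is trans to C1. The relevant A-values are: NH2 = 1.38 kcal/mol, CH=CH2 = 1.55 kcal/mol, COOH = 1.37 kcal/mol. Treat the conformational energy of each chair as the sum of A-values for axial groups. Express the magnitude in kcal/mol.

4.30 kcal/mol

Chair I (amino axial, vinyl axial, carboxyl axial): E = 4.30 kcal/mol.
Chair II (amino equatorial, vinyl equatorial, carboxyl equatorial): E = 0.00 kcal/mol.
ΔE = 4.30 − 0.00 = 4.30 kcal/mol; chair II is more stable.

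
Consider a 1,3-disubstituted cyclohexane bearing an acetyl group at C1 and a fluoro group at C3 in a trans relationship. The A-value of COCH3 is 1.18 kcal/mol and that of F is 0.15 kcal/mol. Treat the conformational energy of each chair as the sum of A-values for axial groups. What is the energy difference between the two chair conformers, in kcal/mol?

C1 and C3 have the same parity, so for the trans isomer the two substituents are one axial and one equatorial in each chair.
Chair I (acetyl axial, fluoro equatorial): E = 1.18 kcal/mol.
Chair II (acetyl equatorial, fluoro axial): E = 0.15 kcal/mol.
ΔE = 1.18 − 0.15 = 1.03 kcal/mol; chair II is more stable.

1.03 kcal/mol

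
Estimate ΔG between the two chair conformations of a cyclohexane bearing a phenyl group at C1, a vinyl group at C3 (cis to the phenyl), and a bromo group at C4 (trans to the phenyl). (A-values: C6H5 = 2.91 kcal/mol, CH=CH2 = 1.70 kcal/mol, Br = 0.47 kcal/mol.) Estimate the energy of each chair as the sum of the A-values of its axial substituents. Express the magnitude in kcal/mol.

Chair I (phenyl axial, vinyl axial, bromo axial): E = 5.08 kcal/mol.
Chair II (phenyl equatorial, vinyl equatorial, bromo equatorial): E = 0.00 kcal/mol.
ΔE = 5.08 − 0.00 = 5.08 kcal/mol; chair II is more stable.

5.08 kcal/mol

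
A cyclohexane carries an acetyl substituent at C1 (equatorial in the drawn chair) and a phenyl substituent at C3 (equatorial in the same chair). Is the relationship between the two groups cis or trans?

cis

C1 and C3 have the same parity, so their axial bonds point in the same direction.
With same-parity carbons, two substituents on the same face are both axial or both equatorial; opposite faces give one of each.
Here the groups are equatorial/equatorial → same face → cis.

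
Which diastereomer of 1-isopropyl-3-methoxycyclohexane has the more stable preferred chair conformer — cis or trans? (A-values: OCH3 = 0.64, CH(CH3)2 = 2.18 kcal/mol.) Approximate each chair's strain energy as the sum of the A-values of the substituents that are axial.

cis

At 1,3 positions (parity same): cis → (e,e or a,a); trans → (a,e or e,a).
Best chair for cis: E = 0.00 kcal/mol; best chair for trans: E = 0.64 kcal/mol.
The cis isomer is lower by 0.64 kcal/mol.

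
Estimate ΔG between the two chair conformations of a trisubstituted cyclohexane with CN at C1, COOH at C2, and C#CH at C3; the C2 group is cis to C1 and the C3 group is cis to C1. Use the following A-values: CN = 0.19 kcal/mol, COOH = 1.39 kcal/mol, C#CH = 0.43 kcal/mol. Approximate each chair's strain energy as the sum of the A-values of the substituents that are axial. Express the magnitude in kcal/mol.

0.77 kcal/mol

Chair I (cyano axial, carboxyl equatorial, ethynyl axial): E = 0.62 kcal/mol.
Chair II (cyano equatorial, carboxyl axial, ethynyl equatorial): E = 1.39 kcal/mol.
ΔE = 1.39 − 0.62 = 0.77 kcal/mol; chair I is more stable.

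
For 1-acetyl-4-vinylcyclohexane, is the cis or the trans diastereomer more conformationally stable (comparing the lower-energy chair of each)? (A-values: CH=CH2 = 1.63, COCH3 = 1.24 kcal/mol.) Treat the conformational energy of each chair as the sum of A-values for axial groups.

trans

At 1,4 positions (parity opposite): cis → (a,e or e,a); trans → (e,e or a,a).
Best chair for cis: E = 1.24 kcal/mol; best chair for trans: E = 0.00 kcal/mol.
The trans isomer is lower by 1.24 kcal/mol.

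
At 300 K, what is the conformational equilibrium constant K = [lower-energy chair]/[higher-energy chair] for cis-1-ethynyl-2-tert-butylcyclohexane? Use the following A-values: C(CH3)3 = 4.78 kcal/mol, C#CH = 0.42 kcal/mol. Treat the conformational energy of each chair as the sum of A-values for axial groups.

C1 and C2 have opposite parity, so for the cis isomer the two substituents are one axial and one equatorial in each chair.
Chair I (tert-butyl axial, ethynyl equatorial): E = 4.78 kcal/mol; chair II (tert-butyl equatorial, ethynyl axial): E = 0.42 kcal/mol.
ΔG = 4.36 kcal/mol between the two chairs.
K = exp(ΔG/RT) with R = 1.987×10⁻³ kcal mol⁻¹ K⁻¹ and T = 300 K gives K ≈ 1.5e+03.

K ≈ 1501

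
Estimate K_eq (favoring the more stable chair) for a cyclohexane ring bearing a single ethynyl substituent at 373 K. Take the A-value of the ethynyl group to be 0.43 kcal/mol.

One chair has the ethynyl group axial (E = 0.43 kcal/mol) and the other has it equatorial (E = 0).
ΔG = 0.43 kcal/mol between the two chairs.
K = exp(ΔG/RT) with R = 1.987×10⁻³ kcal mol⁻¹ K⁻¹ and T = 373 K gives K ≈ 1.79.

K ≈ 1.79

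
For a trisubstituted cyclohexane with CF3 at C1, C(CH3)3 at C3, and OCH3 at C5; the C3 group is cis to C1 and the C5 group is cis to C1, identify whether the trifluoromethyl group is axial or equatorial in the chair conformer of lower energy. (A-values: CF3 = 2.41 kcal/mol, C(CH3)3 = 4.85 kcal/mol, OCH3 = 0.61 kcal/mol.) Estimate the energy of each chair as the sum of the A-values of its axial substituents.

Chair I (trifluoromethyl axial, tert-butyl axial, methoxy axial): E = 7.87 kcal/mol.
Chair II (trifluoromethyl equatorial, tert-butyl equatorial, methoxy equatorial): E = 0.00 kcal/mol.
Chair II is the more stable (lower-energy) conformer, and in that chair the trifluoromethyl group is equatorial.

equatorial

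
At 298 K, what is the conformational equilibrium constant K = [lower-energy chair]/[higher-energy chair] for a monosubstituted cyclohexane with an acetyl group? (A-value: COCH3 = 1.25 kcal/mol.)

K ≈ 8.26

One chair has the acetyl group axial (E = 1.25 kcal/mol) and the other has it equatorial (E = 0).
ΔG = 1.25 kcal/mol between the two chairs.
K = exp(ΔG/RT) with R = 1.987×10⁻³ kcal mol⁻¹ K⁻¹ and T = 298 K gives K ≈ 8.26.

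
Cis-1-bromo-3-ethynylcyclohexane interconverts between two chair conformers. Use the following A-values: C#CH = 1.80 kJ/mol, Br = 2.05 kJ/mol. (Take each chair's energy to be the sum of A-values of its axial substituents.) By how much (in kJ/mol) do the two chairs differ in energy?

3.85 kJ/mol

C1 and C3 have the same parity, so for the cis isomer the two substituents are e,e in one chair and a,a in the other.
Chair I (ethynyl axial, bromo axial): E = 3.85 kJ/mol.
Chair II (ethynyl equatorial, bromo equatorial): E = 0.00 kJ/mol.
ΔE = 3.85 − 0.00 = 3.85 kJ/mol; chair II is more stable.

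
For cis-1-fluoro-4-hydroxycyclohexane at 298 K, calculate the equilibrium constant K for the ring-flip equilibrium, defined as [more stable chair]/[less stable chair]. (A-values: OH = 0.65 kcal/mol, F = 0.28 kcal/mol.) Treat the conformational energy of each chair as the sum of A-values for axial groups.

K ≈ 1.87

C1 and C4 have opposite parity, so for the cis isomer the two substituents are one axial and one equatorial in each chair.
Chair I (hydroxyl axial, fluoro equatorial): E = 0.65 kcal/mol; chair II (hydroxyl equatorial, fluoro axial): E = 0.28 kcal/mol.
ΔG = 0.37 kcal/mol between the two chairs.
K = exp(ΔG/RT) with R = 1.987×10⁻³ kcal mol⁻¹ K⁻¹ and T = 298 K gives K ≈ 1.87.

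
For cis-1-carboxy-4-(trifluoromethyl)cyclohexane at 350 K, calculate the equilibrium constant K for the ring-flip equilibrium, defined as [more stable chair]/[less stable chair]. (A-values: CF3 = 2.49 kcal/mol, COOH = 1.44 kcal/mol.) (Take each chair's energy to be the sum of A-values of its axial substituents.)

C1 and C4 have opposite parity, so for the cis isomer the two substituents are one axial and one equatorial in each chair.
Chair I (trifluoromethyl axial, carboxyl equatorial): E = 2.49 kcal/mol; chair II (trifluoromethyl equatorial, carboxyl axial): E = 1.44 kcal/mol.
ΔG = 1.05 kcal/mol between the two chairs.
K = exp(ΔG/RT) with R = 1.987×10⁻³ kcal mol⁻¹ K⁻¹ and T = 350 K gives K ≈ 4.53.

K ≈ 4.53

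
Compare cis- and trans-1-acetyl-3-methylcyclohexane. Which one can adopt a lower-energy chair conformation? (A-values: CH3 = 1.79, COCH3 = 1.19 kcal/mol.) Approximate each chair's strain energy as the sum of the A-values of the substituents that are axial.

At 1,3 positions (parity same): cis → (e,e or a,a); trans → (a,e or e,a).
Best chair for cis: E = 0.00 kcal/mol; best chair for trans: E = 1.19 kcal/mol.
The cis isomer is lower by 1.19 kcal/mol.

cis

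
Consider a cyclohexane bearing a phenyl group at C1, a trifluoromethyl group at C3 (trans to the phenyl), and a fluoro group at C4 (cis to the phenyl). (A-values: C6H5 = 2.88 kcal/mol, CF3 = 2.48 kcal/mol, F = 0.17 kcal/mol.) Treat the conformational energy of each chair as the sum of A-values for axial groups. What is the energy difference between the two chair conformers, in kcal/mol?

0.23 kcal/mol

Chair I (phenyl axial, trifluoromethyl equatorial, fluoro equatorial): E = 2.88 kcal/mol.
Chair II (phenyl equatorial, trifluoromethyl axial, fluoro axial): E = 2.65 kcal/mol.
ΔE = 2.88 − 2.65 = 0.23 kcal/mol; chair II is more stable.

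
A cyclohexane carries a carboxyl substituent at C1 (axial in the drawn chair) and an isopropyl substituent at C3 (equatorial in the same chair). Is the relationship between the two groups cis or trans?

C1 and C3 have the same parity, so their axial bonds point in the same direction.
With same-parity carbons, two substituents on the same face are both axial or both equatorial; opposite faces give one of each.
Here the groups are axial/equatorial → opposite face → trans.

trans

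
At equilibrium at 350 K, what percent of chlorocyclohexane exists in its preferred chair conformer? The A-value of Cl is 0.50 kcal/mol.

67.2%

One chair has the chloro group axial (E = 0.50 kcal/mol) and the other has it equatorial (E = 0).
ΔG = 0.50 kcal/mol between the two chairs.
K = exp(ΔG/RT) with R = 1.987×10⁻³ kcal mol⁻¹ K⁻¹ and T = 350 K gives K ≈ 2.05.
Fraction in the lower-energy chair = K/(K+1) = 67.2%.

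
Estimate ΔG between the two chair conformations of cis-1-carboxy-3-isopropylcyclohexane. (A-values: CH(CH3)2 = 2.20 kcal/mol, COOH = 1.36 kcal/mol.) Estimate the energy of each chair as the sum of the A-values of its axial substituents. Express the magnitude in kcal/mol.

3.56 kcal/mol

C1 and C3 have the same parity, so for the cis isomer the two substituents are e,e in one chair and a,a in the other.
Chair I (isopropyl axial, carboxyl axial): E = 3.56 kcal/mol.
Chair II (isopropyl equatorial, carboxyl equatorial): E = 0.00 kcal/mol.
ΔE = 3.56 − 0.00 = 3.56 kcal/mol; chair II is more stable.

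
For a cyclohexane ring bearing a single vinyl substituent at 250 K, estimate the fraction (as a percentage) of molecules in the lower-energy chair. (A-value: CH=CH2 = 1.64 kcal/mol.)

96.4%

One chair has the vinyl group axial (E = 1.64 kcal/mol) and the other has it equatorial (E = 0).
ΔG = 1.64 kcal/mol between the two chairs.
K = exp(ΔG/RT) with R = 1.987×10⁻³ kcal mol⁻¹ K⁻¹ and T = 250 K gives K ≈ 27.2.
Fraction in the lower-energy chair = K/(K+1) = 96.4%.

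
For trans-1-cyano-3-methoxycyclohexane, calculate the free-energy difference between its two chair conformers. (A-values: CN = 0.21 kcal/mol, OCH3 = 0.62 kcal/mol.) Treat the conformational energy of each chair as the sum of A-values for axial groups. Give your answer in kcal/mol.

0.41 kcal/mol

C1 and C3 have the same parity, so for the trans isomer the two substituents are one axial and one equatorial in each chair.
Chair I (cyano axial, methoxy equatorial): E = 0.21 kcal/mol.
Chair II (cyano equatorial, methoxy axial): E = 0.62 kcal/mol.
ΔE = 0.62 − 0.21 = 0.41 kcal/mol; chair I is more stable.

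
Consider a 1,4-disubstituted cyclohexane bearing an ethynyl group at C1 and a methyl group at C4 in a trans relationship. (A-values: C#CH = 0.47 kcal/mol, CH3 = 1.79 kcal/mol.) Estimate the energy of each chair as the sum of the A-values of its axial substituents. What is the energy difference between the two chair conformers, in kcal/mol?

C1 and C4 have opposite parity, so for the trans isomer the two substituents are e,e in one chair and a,a in the other.
Chair I (ethynyl axial, methyl axial): E = 2.26 kcal/mol.
Chair II (ethynyl equatorial, methyl equatorial): E = 0.00 kcal/mol.
ΔE = 2.26 − 0.00 = 2.26 kcal/mol; chair II is more stable.

2.26 kcal/mol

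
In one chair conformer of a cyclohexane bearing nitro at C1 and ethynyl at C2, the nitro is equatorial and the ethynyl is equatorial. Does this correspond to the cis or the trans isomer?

C1 and C2 have opposite parity, so their axial bonds point in opposite directions.
With opposite-parity carbons, two substituents on the same face are one axial and one equatorial; opposite faces give both axial or both equatorial.
Here the groups are equatorial/equatorial → opposite face → trans.

trans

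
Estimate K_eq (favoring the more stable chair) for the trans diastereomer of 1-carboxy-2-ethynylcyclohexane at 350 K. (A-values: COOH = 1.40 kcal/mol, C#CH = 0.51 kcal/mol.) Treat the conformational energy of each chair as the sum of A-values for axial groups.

C1 and C2 have opposite parity, so for the trans isomer the two substituents are e,e in one chair and a,a in the other.
Chair I (carboxyl axial, ethynyl axial): E = 1.91 kcal/mol; chair II (carboxyl equatorial, ethynyl equatorial): E = 0.00 kcal/mol.
ΔG = 1.91 kcal/mol between the two chairs.
K = exp(ΔG/RT) with R = 1.987×10⁻³ kcal mol⁻¹ K⁻¹ and T = 350 K gives K ≈ 15.6.

K ≈ 15.6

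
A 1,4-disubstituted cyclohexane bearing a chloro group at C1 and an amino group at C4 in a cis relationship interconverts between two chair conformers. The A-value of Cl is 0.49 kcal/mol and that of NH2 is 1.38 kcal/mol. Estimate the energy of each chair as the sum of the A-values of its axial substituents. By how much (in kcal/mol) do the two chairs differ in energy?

0.89 kcal/mol

C1 and C4 have opposite parity, so for the cis isomer the two substituents are one axial and one equatorial in each chair.
Chair I (chloro axial, amino equatorial): E = 0.49 kcal/mol.
Chair II (chloro equatorial, amino axial): E = 1.38 kcal/mol.
ΔE = 1.38 − 0.49 = 0.89 kcal/mol; chair I is more stable.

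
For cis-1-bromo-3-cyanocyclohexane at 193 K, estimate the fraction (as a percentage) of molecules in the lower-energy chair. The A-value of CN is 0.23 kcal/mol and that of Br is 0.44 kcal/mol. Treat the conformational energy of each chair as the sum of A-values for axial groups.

85.2%

C1 and C3 have the same parity, so for the cis isomer the two substituents are e,e in one chair and a,a in the other.
Chair I (cyano axial, bromo axial): E = 0.67 kcal/mol; chair II (cyano equatorial, bromo equatorial): E = 0.00 kcal/mol.
ΔG = 0.67 kcal/mol between the two chairs.
K = exp(ΔG/RT) with R = 1.987×10⁻³ kcal mol⁻¹ K⁻¹ and T = 193 K gives K ≈ 5.74.
Fraction in the lower-energy chair = K/(K+1) = 85.2%.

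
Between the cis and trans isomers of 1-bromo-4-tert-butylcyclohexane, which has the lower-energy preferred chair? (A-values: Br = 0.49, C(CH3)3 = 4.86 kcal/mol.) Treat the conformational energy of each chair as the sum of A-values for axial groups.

At 1,4 positions (parity opposite): cis → (a,e or e,a); trans → (e,e or a,a).
Best chair for cis: E = 0.49 kcal/mol; best chair for trans: E = 0.00 kcal/mol.
The trans isomer is lower by 0.49 kcal/mol.

trans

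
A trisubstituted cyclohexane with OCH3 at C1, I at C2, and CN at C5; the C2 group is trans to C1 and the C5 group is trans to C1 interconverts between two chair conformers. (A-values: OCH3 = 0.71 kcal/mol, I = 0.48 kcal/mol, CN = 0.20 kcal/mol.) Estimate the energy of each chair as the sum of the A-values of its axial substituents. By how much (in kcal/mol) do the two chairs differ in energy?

Chair I (methoxy axial, iodo axial, cyano equatorial): E = 1.19 kcal/mol.
Chair II (methoxy equatorial, iodo equatorial, cyano axial): E = 0.20 kcal/mol.
ΔE = 1.19 − 0.20 = 0.99 kcal/mol; chair II is more stable.

0.99 kcal/mol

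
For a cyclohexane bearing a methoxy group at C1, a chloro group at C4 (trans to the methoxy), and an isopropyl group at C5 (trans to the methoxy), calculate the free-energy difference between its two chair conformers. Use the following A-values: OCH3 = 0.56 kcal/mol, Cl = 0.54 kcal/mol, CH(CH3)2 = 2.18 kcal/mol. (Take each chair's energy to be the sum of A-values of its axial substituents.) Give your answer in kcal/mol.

Chair I (methoxy axial, chloro axial, isopropyl equatorial): E = 1.10 kcal/mol.
Chair II (methoxy equatorial, chloro equatorial, isopropyl axial): E = 2.18 kcal/mol.
ΔE = 2.18 − 1.10 = 1.08 kcal/mol; chair I is more stable.

1.08 kcal/mol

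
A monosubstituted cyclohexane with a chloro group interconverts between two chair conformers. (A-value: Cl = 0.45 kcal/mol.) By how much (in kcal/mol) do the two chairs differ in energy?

A monosubstituted cyclohexane has one chair with the chloro group axial (E = A = 0.45 kcal/mol) and one with it equatorial (E = 0).
ΔE = 0.45 − 0 = 0.45 kcal/mol.

0.45 kcal/mol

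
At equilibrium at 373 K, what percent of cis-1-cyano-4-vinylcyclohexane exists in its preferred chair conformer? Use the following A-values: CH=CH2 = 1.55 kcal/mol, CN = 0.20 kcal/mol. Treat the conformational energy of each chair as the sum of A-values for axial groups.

C1 and C4 have opposite parity, so for the cis isomer the two substituents are one axial and one equatorial in each chair.
Chair I (vinyl axial, cyano equatorial): E = 1.55 kcal/mol; chair II (vinyl equatorial, cyano axial): E = 0.20 kcal/mol.
ΔG = 1.35 kcal/mol between the two chairs.
K = exp(ΔG/RT) with R = 1.987×10⁻³ kcal mol⁻¹ K⁻¹ and T = 373 K gives K ≈ 6.18.
Fraction in the lower-energy chair = K/(K+1) = 86.1%.

86.1%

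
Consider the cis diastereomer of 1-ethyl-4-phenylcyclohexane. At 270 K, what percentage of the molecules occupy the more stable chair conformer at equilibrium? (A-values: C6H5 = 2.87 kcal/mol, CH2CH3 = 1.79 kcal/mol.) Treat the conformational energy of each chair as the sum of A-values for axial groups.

C1 and C4 have opposite parity, so for the cis isomer the two substituents are one axial and one equatorial in each chair.
Chair I (phenyl axial, ethyl equatorial): E = 2.87 kcal/mol; chair II (phenyl equatorial, ethyl axial): E = 1.79 kcal/mol.
ΔG = 1.08 kcal/mol between the two chairs.
K = exp(ΔG/RT) with R = 1.987×10⁻³ kcal mol⁻¹ K⁻¹ and T = 270 K gives K ≈ 7.49.
Fraction in the lower-energy chair = K/(K+1) = 88.2%.

88.2%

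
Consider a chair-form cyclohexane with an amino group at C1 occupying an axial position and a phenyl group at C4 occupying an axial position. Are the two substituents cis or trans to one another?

C1 and C4 have opposite parity, so their axial bonds point in opposite directions.
With opposite-parity carbons, two substituents on the same face are one axial and one equatorial; opposite faces give both axial or both equatorial.
Here the groups are axial/axial → opposite face → trans.

trans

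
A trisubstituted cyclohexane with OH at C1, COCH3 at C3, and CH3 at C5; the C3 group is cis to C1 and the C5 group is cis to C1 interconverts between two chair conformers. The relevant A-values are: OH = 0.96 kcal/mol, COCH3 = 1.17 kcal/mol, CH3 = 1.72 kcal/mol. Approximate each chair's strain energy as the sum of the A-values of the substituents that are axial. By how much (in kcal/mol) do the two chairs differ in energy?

Chair I (hydroxyl axial, acetyl axial, methyl axial): E = 3.85 kcal/mol.
Chair II (hydroxyl equatorial, acetyl equatorial, methyl equatorial): E = 0.00 kcal/mol.
ΔE = 3.85 − 0.00 = 3.85 kcal/mol; chair II is more stable.

3.85 kcal/mol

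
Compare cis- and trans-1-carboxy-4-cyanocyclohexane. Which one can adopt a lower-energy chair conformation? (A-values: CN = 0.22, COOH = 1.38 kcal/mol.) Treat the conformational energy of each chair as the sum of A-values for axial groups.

At 1,4 positions (parity opposite): cis → (a,e or e,a); trans → (e,e or a,a).
Best chair for cis: E = 0.22 kcal/mol; best chair for trans: E = 0.00 kcal/mol.
The trans isomer is lower by 0.22 kcal/mol.

trans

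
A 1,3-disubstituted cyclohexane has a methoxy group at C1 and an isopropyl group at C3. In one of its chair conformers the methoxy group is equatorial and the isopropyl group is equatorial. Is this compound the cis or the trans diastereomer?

cis

C1 and C3 have the same parity, so their axial bonds point in the same direction.
With same-parity carbons, two substituents on the same face are both axial or both equatorial; opposite faces give one of each.
Here the groups are equatorial/equatorial → same face → cis.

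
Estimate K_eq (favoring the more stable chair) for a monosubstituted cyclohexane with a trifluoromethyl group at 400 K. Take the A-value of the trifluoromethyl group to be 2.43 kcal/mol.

One chair has the trifluoromethyl group axial (E = 2.43 kcal/mol) and the other has it equatorial (E = 0).
ΔG = 2.43 kcal/mol between the two chairs.
K = exp(ΔG/RT) with R = 1.987×10⁻³ kcal mol⁻¹ K⁻¹ and T = 400 K gives K ≈ 21.3.

K ≈ 21.3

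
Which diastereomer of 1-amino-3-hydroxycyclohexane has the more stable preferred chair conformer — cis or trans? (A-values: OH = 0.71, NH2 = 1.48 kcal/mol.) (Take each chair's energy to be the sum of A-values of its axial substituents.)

At 1,3 positions (parity same): cis → (e,e or a,a); trans → (a,e or e,a).
Best chair for cis: E = 0.00 kcal/mol; best chair for trans: E = 0.71 kcal/mol.
The cis isomer is lower by 0.71 kcal/mol.

cis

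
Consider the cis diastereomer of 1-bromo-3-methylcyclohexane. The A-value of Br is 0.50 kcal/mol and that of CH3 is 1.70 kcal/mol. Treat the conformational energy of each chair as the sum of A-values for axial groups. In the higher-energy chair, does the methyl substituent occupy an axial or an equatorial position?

C1 and C3 have the same parity, so for the cis isomer the two substituents are e,e in one chair and a,a in the other.
Chair I (bromo axial, methyl axial): E = 2.20 kcal/mol.
Chair II (bromo equatorial, methyl equatorial): E = 0.00 kcal/mol.
Chair I is the less stable (higher-energy) conformer, and in that chair the methyl group is axial.

axial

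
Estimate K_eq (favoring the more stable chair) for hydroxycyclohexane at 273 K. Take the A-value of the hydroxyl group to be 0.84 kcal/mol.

One chair has the hydroxyl group axial (E = 0.84 kcal/mol) and the other has it equatorial (E = 0).
ΔG = 0.84 kcal/mol between the two chairs.
K = exp(ΔG/RT) with R = 1.987×10⁻³ kcal mol⁻¹ K⁻¹ and T = 273 K gives K ≈ 4.7.

K ≈ 4.70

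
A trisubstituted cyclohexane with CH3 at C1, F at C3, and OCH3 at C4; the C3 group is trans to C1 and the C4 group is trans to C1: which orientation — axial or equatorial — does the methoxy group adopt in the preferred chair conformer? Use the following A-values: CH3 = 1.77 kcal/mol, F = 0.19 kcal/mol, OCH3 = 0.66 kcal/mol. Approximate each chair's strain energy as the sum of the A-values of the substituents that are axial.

Chair I (methyl axial, fluoro equatorial, methoxy axial): E = 2.43 kcal/mol.
Chair II (methyl equatorial, fluoro axial, methoxy equatorial): E = 0.19 kcal/mol.
Chair II is the more stable (lower-energy) conformer, and in that chair the methoxy group is equatorial.

equatorial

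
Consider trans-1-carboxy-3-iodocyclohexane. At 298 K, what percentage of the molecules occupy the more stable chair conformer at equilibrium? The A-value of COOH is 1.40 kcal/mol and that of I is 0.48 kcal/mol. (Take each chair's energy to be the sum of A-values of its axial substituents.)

82.5%

C1 and C3 have the same parity, so for the trans isomer the two substituents are one axial and one equatorial in each chair.
Chair I (carboxyl axial, iodo equatorial): E = 1.40 kcal/mol; chair II (carboxyl equatorial, iodo axial): E = 0.48 kcal/mol.
ΔG = 0.92 kcal/mol between the two chairs.
K = exp(ΔG/RT) with R = 1.987×10⁻³ kcal mol⁻¹ K⁻¹ and T = 298 K gives K ≈ 4.73.
Fraction in the lower-energy chair = K/(K+1) = 82.5%.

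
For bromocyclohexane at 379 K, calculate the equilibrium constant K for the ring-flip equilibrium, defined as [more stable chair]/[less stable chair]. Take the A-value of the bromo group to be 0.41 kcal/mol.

K ≈ 1.72

One chair has the bromo group axial (E = 0.41 kcal/mol) and the other has it equatorial (E = 0).
ΔG = 0.41 kcal/mol between the two chairs.
K = exp(ΔG/RT) with R = 1.987×10⁻³ kcal mol⁻¹ K⁻¹ and T = 379 K gives K ≈ 1.72.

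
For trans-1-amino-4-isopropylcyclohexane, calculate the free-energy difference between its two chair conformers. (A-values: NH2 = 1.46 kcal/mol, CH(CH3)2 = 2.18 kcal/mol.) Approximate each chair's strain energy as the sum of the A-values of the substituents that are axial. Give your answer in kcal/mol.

3.64 kcal/mol

C1 and C4 have opposite parity, so for the trans isomer the two substituents are e,e in one chair and a,a in the other.
Chair I (amino axial, isopropyl axial): E = 3.64 kcal/mol.
Chair II (amino equatorial, isopropyl equatorial): E = 0.00 kcal/mol.
ΔE = 3.64 − 0.00 = 3.64 kcal/mol; chair II is more stable.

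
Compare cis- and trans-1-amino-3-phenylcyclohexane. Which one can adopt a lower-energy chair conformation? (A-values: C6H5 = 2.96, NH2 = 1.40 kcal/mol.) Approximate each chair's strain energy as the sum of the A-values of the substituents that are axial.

cis

At 1,3 positions (parity same): cis → (e,e or a,a); trans → (a,e or e,a).
Best chair for cis: E = 0.00 kcal/mol; best chair for trans: E = 1.40 kcal/mol.
The cis isomer is lower by 1.40 kcal/mol.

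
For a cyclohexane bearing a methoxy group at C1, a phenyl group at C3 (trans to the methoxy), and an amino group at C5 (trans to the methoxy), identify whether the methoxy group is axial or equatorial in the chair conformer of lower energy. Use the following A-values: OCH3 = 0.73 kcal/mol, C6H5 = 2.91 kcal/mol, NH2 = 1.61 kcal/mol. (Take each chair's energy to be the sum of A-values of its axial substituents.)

axial

Chair I (methoxy axial, phenyl equatorial, amino equatorial): E = 0.73 kcal/mol.
Chair II (methoxy equatorial, phenyl axial, amino axial): E = 4.52 kcal/mol.
Chair I is the more stable (lower-energy) conformer, and in that chair the methoxy group is axial.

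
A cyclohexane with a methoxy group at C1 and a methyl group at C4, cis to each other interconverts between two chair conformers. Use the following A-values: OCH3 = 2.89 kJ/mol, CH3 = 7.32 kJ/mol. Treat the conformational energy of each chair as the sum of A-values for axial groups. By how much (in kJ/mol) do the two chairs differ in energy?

C1 and C4 have opposite parity, so for the cis isomer the two substituents are one axial and one equatorial in each chair.
Chair I (methoxy axial, methyl equatorial): E = 2.89 kJ/mol.
Chair II (methoxy equatorial, methyl axial): E = 7.32 kJ/mol.
ΔE = 7.32 − 2.89 = 4.43 kJ/mol; chair I is more stable.

4.43 kJ/mol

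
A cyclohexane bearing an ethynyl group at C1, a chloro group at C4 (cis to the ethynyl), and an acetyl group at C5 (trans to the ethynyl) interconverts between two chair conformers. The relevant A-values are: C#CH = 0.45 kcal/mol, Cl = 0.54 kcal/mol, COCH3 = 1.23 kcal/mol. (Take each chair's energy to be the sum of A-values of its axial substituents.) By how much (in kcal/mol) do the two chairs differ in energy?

1.32 kcal/mol

Chair I (ethynyl axial, chloro equatorial, acetyl equatorial): E = 0.45 kcal/mol.
Chair II (ethynyl equatorial, chloro axial, acetyl axial): E = 1.77 kcal/mol.
ΔE = 1.77 − 0.45 = 1.32 kcal/mol; chair I is more stable.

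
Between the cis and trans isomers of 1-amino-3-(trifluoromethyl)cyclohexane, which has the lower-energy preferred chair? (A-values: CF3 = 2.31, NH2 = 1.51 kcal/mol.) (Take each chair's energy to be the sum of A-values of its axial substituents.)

cis

At 1,3 positions (parity same): cis → (e,e or a,a); trans → (a,e or e,a).
Best chair for cis: E = 0.00 kcal/mol; best chair for trans: E = 1.51 kcal/mol.
The cis isomer is lower by 1.51 kcal/mol.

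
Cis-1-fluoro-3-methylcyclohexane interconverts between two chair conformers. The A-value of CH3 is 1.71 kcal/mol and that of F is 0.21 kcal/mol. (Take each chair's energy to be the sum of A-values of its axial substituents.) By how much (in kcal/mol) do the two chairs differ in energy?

C1 and C3 have the same parity, so for the cis isomer the two substituents are e,e in one chair and a,a in the other.
Chair I (methyl axial, fluoro axial): E = 1.92 kcal/mol.
Chair II (methyl equatorial, fluoro equatorial): E = 0.00 kcal/mol.
ΔE = 1.92 − 0.00 = 1.92 kcal/mol; chair II is more stable.

1.92 kcal/mol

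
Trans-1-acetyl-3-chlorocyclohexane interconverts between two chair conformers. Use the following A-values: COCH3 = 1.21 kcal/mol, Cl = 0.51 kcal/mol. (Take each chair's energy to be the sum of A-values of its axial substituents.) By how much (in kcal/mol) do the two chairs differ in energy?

0.70 kcal/mol

C1 and C3 have the same parity, so for the trans isomer the two substituents are one axial and one equatorial in each chair.
Chair I (acetyl axial, chloro equatorial): E = 1.21 kcal/mol.
Chair II (acetyl equatorial, chloro axial): E = 0.51 kcal/mol.
ΔE = 1.21 − 0.51 = 0.70 kcal/mol; chair II is more stable.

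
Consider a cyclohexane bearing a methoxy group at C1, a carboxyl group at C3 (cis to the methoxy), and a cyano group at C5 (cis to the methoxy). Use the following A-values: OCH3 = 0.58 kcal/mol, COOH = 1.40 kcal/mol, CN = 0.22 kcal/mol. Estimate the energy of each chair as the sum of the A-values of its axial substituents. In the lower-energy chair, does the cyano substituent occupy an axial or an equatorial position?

equatorial

Chair I (methoxy axial, carboxyl axial, cyano axial): E = 2.20 kcal/mol.
Chair II (methoxy equatorial, carboxyl equatorial, cyano equatorial): E = 0.00 kcal/mol.
Chair II is the more stable (lower-energy) conformer, and in that chair the cyano group is equatorial.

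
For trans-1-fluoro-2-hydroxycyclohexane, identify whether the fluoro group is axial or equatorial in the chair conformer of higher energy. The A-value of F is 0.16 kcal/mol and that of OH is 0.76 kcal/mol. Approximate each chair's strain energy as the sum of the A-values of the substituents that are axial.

C1 and C2 have opposite parity, so for the trans isomer the two substituents are e,e in one chair and a,a in the other.
Chair I (fluoro axial, hydroxyl axial): E = 0.92 kcal/mol.
Chair II (fluoro equatorial, hydroxyl equatorial): E = 0.00 kcal/mol.
Chair I is the less stable (higher-energy) conformer, and in that chair the fluoro group is axial.

axial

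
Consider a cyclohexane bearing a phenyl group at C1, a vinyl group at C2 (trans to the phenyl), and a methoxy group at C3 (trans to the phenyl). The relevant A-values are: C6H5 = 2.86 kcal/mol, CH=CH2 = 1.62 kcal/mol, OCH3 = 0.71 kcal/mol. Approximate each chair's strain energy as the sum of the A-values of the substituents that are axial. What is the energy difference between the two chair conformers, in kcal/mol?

3.77 kcal/mol

Chair I (phenyl axial, vinyl axial, methoxy equatorial): E = 4.48 kcal/mol.
Chair II (phenyl equatorial, vinyl equatorial, methoxy axial): E = 0.71 kcal/mol.
ΔE = 4.48 − 0.71 = 3.77 kcal/mol; chair II is more stable.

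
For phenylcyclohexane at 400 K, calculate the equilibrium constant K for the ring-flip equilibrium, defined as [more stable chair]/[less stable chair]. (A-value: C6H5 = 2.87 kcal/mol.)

K ≈ 37.0

One chair has the phenyl group axial (E = 2.87 kcal/mol) and the other has it equatorial (E = 0).
ΔG = 2.87 kcal/mol between the two chairs.
K = exp(ΔG/RT) with R = 1.987×10⁻³ kcal mol⁻¹ K⁻¹ and T = 400 K gives K ≈ 37.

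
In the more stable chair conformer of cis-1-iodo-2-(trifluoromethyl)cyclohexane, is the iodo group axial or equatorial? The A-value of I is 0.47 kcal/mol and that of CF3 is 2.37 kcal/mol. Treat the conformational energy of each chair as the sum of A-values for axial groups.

axial

C1 and C2 have opposite parity, so for the cis isomer the two substituents are one axial and one equatorial in each chair.
Chair I (iodo axial, trifluoromethyl equatorial): E = 0.47 kcal/mol.
Chair II (iodo equatorial, trifluoromethyl axial): E = 2.37 kcal/mol.
Chair I is the more stable (lower-energy) conformer, and in that chair the iodo group is axial.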